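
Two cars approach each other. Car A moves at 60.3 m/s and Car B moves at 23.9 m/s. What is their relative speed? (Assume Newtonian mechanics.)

v_rel = v_A + v_B = 60.3 + 23.9 = 84.2 m/s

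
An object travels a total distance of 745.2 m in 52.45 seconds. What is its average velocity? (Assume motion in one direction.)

v_avg = Δd / Δt = 745.2 / 52.45 = 14.21 m/s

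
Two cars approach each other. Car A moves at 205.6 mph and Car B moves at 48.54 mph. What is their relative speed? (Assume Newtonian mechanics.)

v_rel = v_A + v_B = 205.6 + 48.54 = 254.14 mph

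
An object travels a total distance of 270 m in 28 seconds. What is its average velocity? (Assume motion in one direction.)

v_avg = Δd / Δt = 270 / 28 = 9.64 m/s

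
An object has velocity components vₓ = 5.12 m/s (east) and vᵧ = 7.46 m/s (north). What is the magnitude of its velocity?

|v| = √(vₓ² + vᵧ²) = √(5.12² + 7.46²) = √(81.866) = 9.05 m/s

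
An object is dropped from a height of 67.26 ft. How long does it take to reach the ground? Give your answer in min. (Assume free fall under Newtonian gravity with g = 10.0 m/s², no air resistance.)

h = 67.26 ft × 0.3048 = 20.5008 m
t = √(2h/g) = √(2 × 20.5008 / 10.0) = 2.02489 s
t = 2.02489 s / 60.0 = 0.03375 min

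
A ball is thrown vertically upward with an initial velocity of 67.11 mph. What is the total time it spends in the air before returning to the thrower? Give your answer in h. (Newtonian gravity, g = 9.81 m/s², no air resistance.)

v₀ = 67.11 mph × 0.44704 = 30.0009 m/s
t_total = 2 × v₀ / g = 2 × 30.0009 / 9.81 = 6.11639 s
t_total = 6.11639 s / 3600.0 = 0.001699 h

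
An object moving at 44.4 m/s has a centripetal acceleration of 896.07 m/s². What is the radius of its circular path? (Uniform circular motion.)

r = v²/a_c = 44.4²/896.07 = 2.2 m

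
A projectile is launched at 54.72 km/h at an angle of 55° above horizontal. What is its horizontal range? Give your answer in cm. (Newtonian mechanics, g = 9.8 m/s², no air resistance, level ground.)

v₀ = 54.72 km/h × 0.2777777777777778 = 15.2 m/s
R = v₀² × sin(2θ) / g = 15.2² × sin(2 × 55°) / 9.8 = 231.04 × 0.939693 / 9.8 = 22.1537 m
R = 22.1537 m / 0.01 = 2215 cm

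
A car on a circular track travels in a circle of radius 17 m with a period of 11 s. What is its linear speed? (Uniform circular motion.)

v = 2πr/T = 2π×17/11 = 9.71 m/s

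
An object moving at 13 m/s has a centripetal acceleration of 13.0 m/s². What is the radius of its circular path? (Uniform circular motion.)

r = v²/a_c = 13²/13.0 = 13.0 m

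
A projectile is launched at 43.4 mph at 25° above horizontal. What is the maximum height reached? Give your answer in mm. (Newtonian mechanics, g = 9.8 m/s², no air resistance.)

v₀ = 43.4 mph × 0.44704 = 19.4015 m/s
H = v₀² × sin²(θ) / (2g) = 19.4015² × sin(25°)² / (2 × 9.8) = 376.418 × 0.178606 / 19.6 = 3.43013 m
H = 3.43013 m / 0.001 = 3430 mm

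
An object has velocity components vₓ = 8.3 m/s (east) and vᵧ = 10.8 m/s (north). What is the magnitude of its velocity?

|v| = √(vₓ² + vᵧ²) = √(8.3² + 10.8²) = √(185.53) = 13.62 m/s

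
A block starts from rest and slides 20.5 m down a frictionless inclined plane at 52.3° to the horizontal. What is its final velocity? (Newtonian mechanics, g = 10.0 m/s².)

a = g sin(θ) = 10.0 × sin(52.3°) = 7.9122 m/s²
v = √(2ad) = √(2 × 7.9122 × 20.5) = 18.01 m/s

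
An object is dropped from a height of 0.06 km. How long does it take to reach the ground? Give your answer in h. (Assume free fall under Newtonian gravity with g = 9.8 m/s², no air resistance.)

h = 0.06 km × 1000.0 = 60.0 m
t = √(2h/g) = √(2 × 60.0 / 9.8) = 3.49927 s
t = 3.49927 s / 3600.0 = 0.000972 h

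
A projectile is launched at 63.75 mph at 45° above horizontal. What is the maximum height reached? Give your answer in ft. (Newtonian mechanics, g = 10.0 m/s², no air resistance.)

v₀ = 63.75 mph × 0.44704 = 28.4988 m/s
H = v₀² × sin²(θ) / (2g) = 28.4988² × sin(45°)² / (2 × 10.0) = 812.182 × 0.5 / 20.0 = 20.3045 m
H = 20.3045 m / 0.3048 = 66.62 ft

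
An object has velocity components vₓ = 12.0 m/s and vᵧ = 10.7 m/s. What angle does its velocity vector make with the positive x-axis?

θ = arctan(vᵧ/vₓ) = arctan(10.7/12.0) = 41.72°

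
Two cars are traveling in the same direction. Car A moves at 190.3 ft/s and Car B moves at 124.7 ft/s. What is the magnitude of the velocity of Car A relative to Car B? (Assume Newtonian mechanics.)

v_rel = |v_A - v_B| = |190.3 - 124.7| = 65.6 ft/s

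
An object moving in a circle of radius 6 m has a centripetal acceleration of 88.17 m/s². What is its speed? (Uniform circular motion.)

v = √(a_c × r) = √(88.17 × 6) = 23.0 m/s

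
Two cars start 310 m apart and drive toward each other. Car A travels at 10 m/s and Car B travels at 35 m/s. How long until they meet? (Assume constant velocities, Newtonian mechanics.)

Combined speed: v_combined = 10 + 35 = 45 m/s
Time to meet: t = d/v_combined = 310/45 = 6.89 s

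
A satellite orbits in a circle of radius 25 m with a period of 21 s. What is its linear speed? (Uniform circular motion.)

v = 2πr/T = 2π×25/21 = 7.48 m/s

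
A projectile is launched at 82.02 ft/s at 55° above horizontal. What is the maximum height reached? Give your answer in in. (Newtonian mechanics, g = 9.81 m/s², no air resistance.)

v₀ = 82.02 ft/s × 0.3048 = 24.9997 m/s
H = v₀² × sin²(θ) / (2g) = 24.9997² × sin(55°)² / (2 × 9.81) = 624.985 × 0.67101 / 19.62 = 21.3747 m
H = 21.3747 m / 0.0254 = 841.5 in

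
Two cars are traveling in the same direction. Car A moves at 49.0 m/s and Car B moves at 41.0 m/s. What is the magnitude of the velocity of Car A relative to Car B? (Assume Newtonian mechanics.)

v_rel = |v_A - v_B| = |49.0 - 41.0| = 8.0 m/s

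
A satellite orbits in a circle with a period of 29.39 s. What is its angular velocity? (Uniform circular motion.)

ω = 2π/T = 2π/29.39 = 0.2138 rad/s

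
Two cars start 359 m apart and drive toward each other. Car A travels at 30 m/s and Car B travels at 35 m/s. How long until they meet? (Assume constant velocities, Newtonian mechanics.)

Combined speed: v_combined = 30 + 35 = 65 m/s
Time to meet: t = d/v_combined = 359/65 = 5.52 s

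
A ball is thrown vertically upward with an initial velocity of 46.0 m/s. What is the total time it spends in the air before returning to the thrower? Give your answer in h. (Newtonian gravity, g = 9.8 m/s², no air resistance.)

t_total = 2 × v₀ / g = 2 × 46.0 / 9.8 = 9.38776 s
t_total = 9.38776 s / 3600.0 = 0.002608 h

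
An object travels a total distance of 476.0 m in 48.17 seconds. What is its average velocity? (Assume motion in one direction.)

v_avg = Δd / Δt = 476.0 / 48.17 = 9.88 m/s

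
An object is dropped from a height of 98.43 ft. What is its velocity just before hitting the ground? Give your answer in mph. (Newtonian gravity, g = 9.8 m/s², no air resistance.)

h = 98.43 ft × 0.3048 = 30.0015 m
v = √(2gh) = √(2 × 9.8 × 30.0015) = 24.2493 m/s
v = 24.2493 m/s / 0.44704 = 54.24 mph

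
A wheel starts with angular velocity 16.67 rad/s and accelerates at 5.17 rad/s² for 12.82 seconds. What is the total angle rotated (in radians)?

θ = ω₀t + ½αt² = 16.67×12.82 + ½×5.17×12.82² = 638.56 rad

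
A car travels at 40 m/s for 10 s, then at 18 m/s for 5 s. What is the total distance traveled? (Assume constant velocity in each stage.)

d₁ = v₁t₁ = 40 × 10 = 400 m
d₂ = v₂t₂ = 18 × 5 = 90 m
d_total = 400 + 90 = 490 m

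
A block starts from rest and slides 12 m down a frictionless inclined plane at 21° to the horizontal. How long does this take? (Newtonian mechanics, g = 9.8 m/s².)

a = g sin(θ) = 9.8 × sin(21°) = 3.512 m/s²
t = √(2d/a) = √(2 × 12 / 3.512) = 2.61 s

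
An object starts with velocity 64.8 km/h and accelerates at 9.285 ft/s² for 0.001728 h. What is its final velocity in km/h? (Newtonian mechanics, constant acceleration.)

v₀ = 64.8 km/h × 0.2777777777777778 = 18.0 m/s
a = 9.285 ft/s² × 0.3048 = 2.83007 m/s²
t = 0.001728 h × 3600.0 = 6.2208 s
v = v₀ + a × t = 18.0 + 2.83007 × 6.2208 = 35.6053 m/s
v = 35.6053 m/s / 0.2777777777777778 = 128.2 km/h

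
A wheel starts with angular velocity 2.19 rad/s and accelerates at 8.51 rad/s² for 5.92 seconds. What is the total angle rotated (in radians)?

θ = ω₀t + ½αt² = 2.19×5.92 + ½×8.51×5.92² = 162.09 rad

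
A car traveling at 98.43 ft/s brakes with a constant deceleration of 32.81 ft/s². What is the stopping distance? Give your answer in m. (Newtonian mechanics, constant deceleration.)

v₀ = 98.43 ft/s × 0.3048 = 30.0015 m/s
a = 32.81 ft/s² × 0.3048 = 10.0005 m/s²
d = v₀² / (2a) = 30.0015² / (2 × 10.0005) = 900.09 / 20.001 = 45.0 m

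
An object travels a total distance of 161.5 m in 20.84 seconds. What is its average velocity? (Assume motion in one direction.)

v_avg = Δd / Δt = 161.5 / 20.84 = 7.75 m/s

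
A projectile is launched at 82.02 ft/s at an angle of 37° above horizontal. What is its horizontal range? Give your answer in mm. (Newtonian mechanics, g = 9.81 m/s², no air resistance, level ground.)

v₀ = 82.02 ft/s × 0.3048 = 24.9997 m/s
R = v₀² × sin(2θ) / g = 24.9997² × sin(2 × 37°) / 9.81 = 624.985 × 0.961262 / 9.81 = 61.241 m
R = 61.241 m / 0.001 = 61240 mm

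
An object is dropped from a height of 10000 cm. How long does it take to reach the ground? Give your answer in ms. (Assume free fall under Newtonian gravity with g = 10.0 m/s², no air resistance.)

h = 10000 cm × 0.01 = 100.0 m
t = √(2h/g) = √(2 × 100.0 / 10.0) = 4.47214 s
t = 4.47214 s / 0.001 = 4472 ms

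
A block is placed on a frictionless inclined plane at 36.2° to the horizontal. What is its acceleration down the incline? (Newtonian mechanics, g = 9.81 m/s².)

a = g sin(θ) = 9.81 × sin(36.2°) = 9.81 × 0.5906 = 5.79 m/s²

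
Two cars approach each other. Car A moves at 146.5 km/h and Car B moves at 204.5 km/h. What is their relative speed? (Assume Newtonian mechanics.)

v_rel = v_A + v_B = 146.5 + 204.5 = 351.0 km/h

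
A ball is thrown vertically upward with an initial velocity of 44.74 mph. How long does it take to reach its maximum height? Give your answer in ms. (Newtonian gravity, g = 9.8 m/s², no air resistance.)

v₀ = 44.74 mph × 0.44704 = 20.0006 m/s
t_up = v₀ / g = 20.0006 / 9.8 = 2.04088 s
t_up = 2.04088 s / 0.001 = 2041 ms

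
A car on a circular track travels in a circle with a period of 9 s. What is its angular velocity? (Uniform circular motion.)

ω = 2π/T = 2π/9 = 0.6981 rad/s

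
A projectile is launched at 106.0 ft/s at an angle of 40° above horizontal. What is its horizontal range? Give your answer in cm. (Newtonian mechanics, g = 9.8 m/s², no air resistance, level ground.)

v₀ = 106.0 ft/s × 0.3048 = 32.3088 m/s
R = v₀² × sin(2θ) / g = 32.3088² × sin(2 × 40°) / 9.8 = 1043.86 × 0.984808 / 9.8 = 104.898 m
R = 104.898 m / 0.01 = 10490 cm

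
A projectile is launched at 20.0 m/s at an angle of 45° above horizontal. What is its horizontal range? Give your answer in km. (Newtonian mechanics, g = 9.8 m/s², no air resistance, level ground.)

R = v₀² × sin(2θ) / g = 20.0² × sin(2 × 45°) / 9.8 = 400.0 × 1.0 / 9.8 = 40.8163 m
R = 40.8163 m / 1000.0 = 0.04082 km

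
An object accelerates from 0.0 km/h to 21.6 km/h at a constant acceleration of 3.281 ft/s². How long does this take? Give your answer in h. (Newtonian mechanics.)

v₀ = 0.0 km/h × 0.2777777777777778 = 0.0 m/s
v = 21.6 km/h × 0.2777777777777778 = 6.0 m/s
a = 3.281 ft/s² × 0.3048 = 1.00005 m/s²
t = (v - v₀) / a = (6.0 - 0.0) / 1.00005 = 5.9997 s
t = 5.9997 s / 3600.0 = 0.001667 h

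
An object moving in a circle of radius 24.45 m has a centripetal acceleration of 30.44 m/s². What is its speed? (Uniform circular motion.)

v = √(a_c × r) = √(30.44 × 24.45) = 27.28 m/s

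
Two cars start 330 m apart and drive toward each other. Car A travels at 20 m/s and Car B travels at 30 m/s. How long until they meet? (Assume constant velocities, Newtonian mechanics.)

Combined speed: v_combined = 20 + 30 = 50 m/s
Time to meet: t = d/v_combined = 330/50 = 6.6 s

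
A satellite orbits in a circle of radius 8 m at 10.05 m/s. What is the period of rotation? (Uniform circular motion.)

T = 2πr/v = 2π×8/10.05 = 5.0 s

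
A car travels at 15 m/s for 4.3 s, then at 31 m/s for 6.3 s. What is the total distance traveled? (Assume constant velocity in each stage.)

d₁ = v₁t₁ = 15 × 4.3 = 64.5 m
d₂ = v₂t₂ = 31 × 6.3 = 195.3 m
d_total = 64.5 + 195.3 = 259.8 m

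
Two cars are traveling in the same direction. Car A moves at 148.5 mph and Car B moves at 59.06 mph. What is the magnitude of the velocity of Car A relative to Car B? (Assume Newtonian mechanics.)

v_rel = |v_A - v_B| = |148.5 - 59.06| = 89.44 mph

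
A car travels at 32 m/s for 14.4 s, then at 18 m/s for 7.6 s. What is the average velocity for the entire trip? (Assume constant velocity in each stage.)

d₁ = v₁t₁ = 32 × 14.4 = 460.8 m
d₂ = v₂t₂ = 18 × 7.6 = 136.8 m
d_total = 597.6 m, t_total = 22.0 s
v_avg = d_total/t_total = 597.6/22.0 = 27.16 m/s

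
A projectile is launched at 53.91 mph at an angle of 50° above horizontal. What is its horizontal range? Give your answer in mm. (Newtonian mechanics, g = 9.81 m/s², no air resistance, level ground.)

v₀ = 53.91 mph × 0.44704 = 24.0999 m/s
R = v₀² × sin(2θ) / g = 24.0999² × sin(2 × 50°) / 9.81 = 580.805 × 0.984808 / 9.81 = 58.306 m
R = 58.306 m / 0.001 = 58310 mm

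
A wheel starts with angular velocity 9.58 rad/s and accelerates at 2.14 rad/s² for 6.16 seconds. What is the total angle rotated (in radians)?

θ = ω₀t + ½αt² = 9.58×6.16 + ½×2.14×6.16² = 99.61 rad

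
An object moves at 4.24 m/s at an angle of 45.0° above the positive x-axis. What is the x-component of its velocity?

vₓ = v cos(θ) = 4.24 × cos(45.0°) = 3.0 m/s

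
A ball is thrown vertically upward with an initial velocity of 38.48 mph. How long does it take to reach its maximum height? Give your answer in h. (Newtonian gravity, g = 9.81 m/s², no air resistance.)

v₀ = 38.48 mph × 0.44704 = 17.2021 m/s
t_up = v₀ / g = 17.2021 / 9.81 = 1.75353 s
t_up = 1.75353 s / 3600.0 = 0.0004871 h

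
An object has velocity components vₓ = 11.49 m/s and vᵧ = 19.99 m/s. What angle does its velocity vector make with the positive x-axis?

θ = arctan(vᵧ/vₓ) = arctan(19.99/11.49) = 60.11°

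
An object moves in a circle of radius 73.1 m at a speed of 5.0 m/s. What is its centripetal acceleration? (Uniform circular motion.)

a_c = v²/r = 5.0²/73.1 = 25.0/73.1 = 0.34 m/s²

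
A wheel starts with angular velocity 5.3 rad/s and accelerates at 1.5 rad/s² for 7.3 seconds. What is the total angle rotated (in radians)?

θ = ω₀t + ½αt² = 5.3×7.3 + ½×1.5×7.3² = 78.66 rad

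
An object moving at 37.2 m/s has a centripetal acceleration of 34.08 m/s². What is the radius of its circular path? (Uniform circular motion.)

r = v²/a_c = 37.2²/34.08 = 40.61 m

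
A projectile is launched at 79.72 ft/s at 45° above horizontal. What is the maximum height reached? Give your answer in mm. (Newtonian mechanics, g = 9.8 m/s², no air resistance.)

v₀ = 79.72 ft/s × 0.3048 = 24.2987 m/s
H = v₀² × sin²(θ) / (2g) = 24.2987² × sin(45°)² / (2 × 9.8) = 590.427 × 0.5 / 19.6 = 15.0619 m
H = 15.0619 m / 0.001 = 15060 mm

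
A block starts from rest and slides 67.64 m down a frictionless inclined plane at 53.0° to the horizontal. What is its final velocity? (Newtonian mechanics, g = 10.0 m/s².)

a = g sin(θ) = 10.0 × sin(53.0°) = 7.9864 m/s²
v = √(2ad) = √(2 × 7.9864 × 67.64) = 32.87 m/s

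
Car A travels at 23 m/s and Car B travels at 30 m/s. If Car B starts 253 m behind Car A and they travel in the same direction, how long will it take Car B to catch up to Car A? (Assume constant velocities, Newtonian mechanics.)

Relative speed: v_rel = 30 - 23 = 7 m/s
Time to catch: t = d₀/v_rel = 253/7 = 36.14 s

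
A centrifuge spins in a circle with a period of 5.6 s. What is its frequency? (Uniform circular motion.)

f = 1/T = 1/5.6 = 0.1786 Hz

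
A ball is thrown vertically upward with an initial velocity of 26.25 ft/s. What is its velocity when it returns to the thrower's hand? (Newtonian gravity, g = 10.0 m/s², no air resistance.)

By conservation of energy (no air resistance), the ball returns to the throw height with the same speed as launch, but directed downward.
|v_ground| = v₀ = 26.25 ft/s
v_ground = 26.25 ft/s (downward)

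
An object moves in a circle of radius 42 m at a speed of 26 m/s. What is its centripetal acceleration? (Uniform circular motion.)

a_c = v²/r = 26²/42 = 676/42 = 16.1 m/s²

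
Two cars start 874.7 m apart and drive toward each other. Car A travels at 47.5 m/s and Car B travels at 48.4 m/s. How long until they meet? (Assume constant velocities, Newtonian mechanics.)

Combined speed: v_combined = 47.5 + 48.4 = 95.9 m/s
Time to meet: t = d/v_combined = 874.7/95.9 = 9.12 s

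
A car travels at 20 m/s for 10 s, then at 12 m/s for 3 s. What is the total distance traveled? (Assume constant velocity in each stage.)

d₁ = v₁t₁ = 20 × 10 = 200 m
d₂ = v₂t₂ = 12 × 3 = 36 m
d_total = 200 + 36 = 236 m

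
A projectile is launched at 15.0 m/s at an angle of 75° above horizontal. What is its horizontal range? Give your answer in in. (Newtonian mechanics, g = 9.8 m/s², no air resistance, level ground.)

R = v₀² × sin(2θ) / g = 15.0² × sin(2 × 75°) / 9.8 = 225.0 × 0.5 / 9.8 = 11.4796 m
R = 11.4796 m / 0.0254 = 452.0 in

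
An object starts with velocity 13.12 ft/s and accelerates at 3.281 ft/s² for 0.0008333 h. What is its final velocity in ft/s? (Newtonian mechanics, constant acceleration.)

v₀ = 13.12 ft/s × 0.3048 = 3.99898 m/s
a = 3.281 ft/s² × 0.3048 = 1.00005 m/s²
t = 0.0008333 h × 3600.0 = 2.99988 s
v = v₀ + a × t = 3.99898 + 1.00005 × 2.99988 = 6.99901 m/s
v = 6.99901 m/s / 0.3048 = 22.96 ft/s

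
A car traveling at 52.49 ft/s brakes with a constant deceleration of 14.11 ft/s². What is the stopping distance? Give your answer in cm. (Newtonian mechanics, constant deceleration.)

v₀ = 52.49 ft/s × 0.3048 = 15.999 m/s
a = 14.11 ft/s² × 0.3048 = 4.30073 m/s²
d = v₀² / (2a) = 15.999² / (2 × 4.30073) = 255.968 / 8.60146 = 29.7587 m
d = 29.7587 m / 0.01 = 2976 cm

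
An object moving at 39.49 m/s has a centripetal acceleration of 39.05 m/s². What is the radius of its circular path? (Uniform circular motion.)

r = v²/a_c = 39.49²/39.05 = 39.93 m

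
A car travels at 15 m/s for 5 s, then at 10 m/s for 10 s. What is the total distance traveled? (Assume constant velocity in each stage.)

d₁ = v₁t₁ = 15 × 5 = 75 m
d₂ = v₂t₂ = 10 × 10 = 100 m
d_total = 75 + 100 = 175 m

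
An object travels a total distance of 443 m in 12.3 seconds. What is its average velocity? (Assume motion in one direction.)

v_avg = Δd / Δt = 443 / 12.3 = 36.02 m/s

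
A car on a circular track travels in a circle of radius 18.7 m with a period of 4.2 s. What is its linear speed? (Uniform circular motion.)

v = 2πr/T = 2π×18.7/4.2 = 27.98 m/s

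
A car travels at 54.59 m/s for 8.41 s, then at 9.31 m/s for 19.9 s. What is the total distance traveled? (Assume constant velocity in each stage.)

d₁ = v₁t₁ = 54.59 × 8.41 = 459.1019 m
d₂ = v₂t₂ = 9.31 × 19.9 = 185.269 m
d_total = 459.1019 + 185.269 = 644.37 m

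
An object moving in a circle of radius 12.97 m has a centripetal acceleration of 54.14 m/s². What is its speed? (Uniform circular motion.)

v = √(a_c × r) = √(54.14 × 12.97) = 26.5 m/s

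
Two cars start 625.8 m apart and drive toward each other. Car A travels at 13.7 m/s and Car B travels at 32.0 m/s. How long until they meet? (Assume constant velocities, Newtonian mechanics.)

Combined speed: v_combined = 13.7 + 32.0 = 45.7 m/s
Time to meet: t = d/v_combined = 625.8/45.7 = 13.69 s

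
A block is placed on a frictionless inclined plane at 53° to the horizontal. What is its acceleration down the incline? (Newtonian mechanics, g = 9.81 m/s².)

a = g sin(θ) = 9.81 × sin(53°) = 9.81 × 0.7986 = 7.83 m/s²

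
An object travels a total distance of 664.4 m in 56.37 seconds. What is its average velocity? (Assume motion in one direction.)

v_avg = Δd / Δt = 664.4 / 56.37 = 11.79 m/s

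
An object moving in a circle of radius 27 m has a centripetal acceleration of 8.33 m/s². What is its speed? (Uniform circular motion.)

v = √(a_c × r) = √(8.33 × 27) = 15.0 m/s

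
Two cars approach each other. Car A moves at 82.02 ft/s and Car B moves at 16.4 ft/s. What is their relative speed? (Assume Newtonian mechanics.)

v_rel = v_A + v_B = 82.02 + 16.4 = 98.42 ft/s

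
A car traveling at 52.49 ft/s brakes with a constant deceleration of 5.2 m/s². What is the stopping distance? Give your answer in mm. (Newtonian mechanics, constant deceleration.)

v₀ = 52.49 ft/s × 0.3048 = 15.999 m/s
d = v₀² / (2a) = 15.999² / (2 × 5.2) = 255.968 / 10.4 = 24.6123 m
d = 24.6123 m / 0.001 = 24610 mm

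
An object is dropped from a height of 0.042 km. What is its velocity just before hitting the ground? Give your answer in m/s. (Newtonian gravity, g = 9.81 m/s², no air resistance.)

h = 0.042 km × 1000.0 = 42.0 m
v = √(2gh) = √(2 × 9.81 × 42.0) = 28.71 m/s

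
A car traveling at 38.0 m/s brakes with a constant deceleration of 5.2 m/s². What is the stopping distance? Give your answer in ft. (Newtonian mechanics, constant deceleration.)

d = v₀² / (2a) = 38.0² / (2 × 5.2) = 1444.0 / 10.4 = 138.846 m
d = 138.846 m / 0.3048 = 455.5 ft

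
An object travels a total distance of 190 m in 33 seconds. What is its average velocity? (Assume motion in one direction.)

v_avg = Δd / Δt = 190 / 33 = 5.76 m/s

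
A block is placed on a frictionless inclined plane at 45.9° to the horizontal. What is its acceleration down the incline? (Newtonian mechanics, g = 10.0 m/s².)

a = g sin(θ) = 10.0 × sin(45.9°) = 10.0 × 0.7181 = 7.18 m/s²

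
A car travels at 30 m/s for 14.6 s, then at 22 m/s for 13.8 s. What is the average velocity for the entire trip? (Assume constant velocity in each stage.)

d₁ = v₁t₁ = 30 × 14.6 = 438.0 m
d₂ = v₂t₂ = 22 × 13.8 = 303.6 m
d_total = 741.6 m, t_total = 28.4 s
v_avg = d_total/t_total = 741.6/28.4 = 26.11 m/s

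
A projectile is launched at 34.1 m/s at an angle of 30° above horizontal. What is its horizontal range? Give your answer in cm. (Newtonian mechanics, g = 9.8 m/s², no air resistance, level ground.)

R = v₀² × sin(2θ) / g = 34.1² × sin(2 × 30°) / 9.8 = 1162.81 × 0.866025 / 9.8 = 102.757 m
R = 102.757 m / 0.01 = 10280 cm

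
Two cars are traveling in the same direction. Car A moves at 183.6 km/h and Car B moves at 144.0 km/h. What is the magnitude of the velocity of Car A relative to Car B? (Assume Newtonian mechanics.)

v_rel = |v_A - v_B| = |183.6 - 144.0| = 39.6 km/h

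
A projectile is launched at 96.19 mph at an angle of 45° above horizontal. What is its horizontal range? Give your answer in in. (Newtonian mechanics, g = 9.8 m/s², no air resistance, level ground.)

v₀ = 96.19 mph × 0.44704 = 43.0008 m/s
R = v₀² × sin(2θ) / g = 43.0008² × sin(2 × 45°) / 9.8 = 1849.07 × 1.0 / 9.8 = 188.681 m
R = 188.681 m / 0.0254 = 7428 in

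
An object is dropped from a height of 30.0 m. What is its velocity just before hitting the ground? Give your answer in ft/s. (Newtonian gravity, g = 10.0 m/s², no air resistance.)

v = √(2gh) = √(2 × 10.0 × 30.0) = 24.4949 m/s
v = 24.4949 m/s / 0.3048 = 80.36 ft/s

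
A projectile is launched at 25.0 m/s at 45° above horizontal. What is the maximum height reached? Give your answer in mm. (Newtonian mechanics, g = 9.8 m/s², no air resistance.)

H = v₀² × sin²(θ) / (2g) = 25.0² × sin(45°)² / (2 × 9.8) = 625.0 × 0.5 / 19.6 = 15.9439 m
H = 15.9439 m / 0.001 = 15940 mm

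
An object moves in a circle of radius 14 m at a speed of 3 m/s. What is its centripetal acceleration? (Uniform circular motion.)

a_c = v²/r = 3²/14 = 9/14 = 0.64 m/s²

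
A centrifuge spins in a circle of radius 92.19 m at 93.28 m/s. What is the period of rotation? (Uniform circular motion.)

T = 2πr/v = 2π×92.19/93.28 = 6.21 s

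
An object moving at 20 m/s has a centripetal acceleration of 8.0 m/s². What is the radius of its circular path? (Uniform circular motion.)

r = v²/a_c = 20²/8.0 = 50.0 m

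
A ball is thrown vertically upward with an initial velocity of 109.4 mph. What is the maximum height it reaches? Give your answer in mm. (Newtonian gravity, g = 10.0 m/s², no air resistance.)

v₀ = 109.4 mph × 0.44704 = 48.9062 m/s
h_max = v₀² / (2g) = 48.9062² / (2 × 10.0) = 2391.82 / 20.0 = 119.591 m
h_max = 119.591 m / 0.001 = 119600 mm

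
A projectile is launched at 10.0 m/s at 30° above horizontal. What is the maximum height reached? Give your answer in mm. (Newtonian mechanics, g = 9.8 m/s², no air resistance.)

H = v₀² × sin²(θ) / (2g) = 10.0² × sin(30°)² / (2 × 9.8) = 100.0 × 0.25 / 19.6 = 1.27551 m
H = 1.27551 m / 0.001 = 1276 mm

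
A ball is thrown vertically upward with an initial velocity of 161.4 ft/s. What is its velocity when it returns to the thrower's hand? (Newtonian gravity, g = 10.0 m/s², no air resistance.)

By conservation of energy (no air resistance), the ball returns to the throw height with the same speed as launch, but directed downward.
|v_ground| = v₀ = 161.4 ft/s
v_ground = 161.4 ft/s (downward)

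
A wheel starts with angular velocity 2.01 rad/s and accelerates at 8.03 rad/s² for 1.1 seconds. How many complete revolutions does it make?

θ = ω₀t + ½αt² = 2.01×1.1 + ½×8.03×1.1² = 7.06915 rad
Total revolutions = θ/(2π) = 7.06915/(2π) = 1.13
Complete revolutions = ⌊1.13⌋ = 1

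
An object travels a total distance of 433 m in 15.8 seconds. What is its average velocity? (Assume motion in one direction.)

v_avg = Δd / Δt = 433 / 15.8 = 27.41 m/s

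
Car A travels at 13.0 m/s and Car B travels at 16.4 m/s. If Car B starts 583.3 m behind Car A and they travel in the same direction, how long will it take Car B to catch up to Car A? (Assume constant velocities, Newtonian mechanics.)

Relative speed: v_rel = 16.4 - 13.0 = 3.4 m/s
Time to catch: t = d₀/v_rel = 583.3/3.4 = 171.56 s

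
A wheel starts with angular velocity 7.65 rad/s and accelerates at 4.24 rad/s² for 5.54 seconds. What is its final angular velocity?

ω = ω₀ + αt = 7.65 + 4.24 × 5.54 = 31.14 rad/s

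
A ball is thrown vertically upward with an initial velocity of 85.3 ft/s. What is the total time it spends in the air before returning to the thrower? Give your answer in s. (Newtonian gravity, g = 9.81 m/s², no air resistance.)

v₀ = 85.3 ft/s × 0.3048 = 25.9994 m/s
t_total = 2 × v₀ / g = 2 × 25.9994 / 9.81 = 5.301 s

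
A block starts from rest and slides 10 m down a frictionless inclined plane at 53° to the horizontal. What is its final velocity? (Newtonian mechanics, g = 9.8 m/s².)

a = g sin(θ) = 9.8 × sin(53°) = 7.8266 m/s²
v = √(2ad) = √(2 × 7.8266 × 10) = 12.51 m/s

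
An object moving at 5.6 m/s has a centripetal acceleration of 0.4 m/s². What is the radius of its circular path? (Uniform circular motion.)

r = v²/a_c = 5.6²/0.4 = 78.4 m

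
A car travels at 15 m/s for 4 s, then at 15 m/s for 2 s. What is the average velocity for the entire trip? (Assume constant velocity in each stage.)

d₁ = v₁t₁ = 15 × 4 = 60 m
d₂ = v₂t₂ = 15 × 2 = 30 m
d_total = 90 m, t_total = 6 s
v_avg = d_total/t_total = 90/6 = 15.0 m/s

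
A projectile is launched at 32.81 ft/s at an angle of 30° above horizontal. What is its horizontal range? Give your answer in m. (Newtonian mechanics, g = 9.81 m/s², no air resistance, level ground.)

v₀ = 32.81 ft/s × 0.3048 = 10.0005 m/s
R = v₀² × sin(2θ) / g = 10.0005² × sin(2 × 30°) / 9.81 = 100.01 × 0.866025 / 9.81 = 8.829 m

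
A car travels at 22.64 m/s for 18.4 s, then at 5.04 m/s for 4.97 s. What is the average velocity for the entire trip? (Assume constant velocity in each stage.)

d₁ = v₁t₁ = 22.64 × 18.4 = 416.576 m
d₂ = v₂t₂ = 5.04 × 4.97 = 25.0488 m
d_total = 441.6248 m, t_total = 23.37 s
v_avg = d_total/t_total = 441.6248/23.37 = 18.9 m/s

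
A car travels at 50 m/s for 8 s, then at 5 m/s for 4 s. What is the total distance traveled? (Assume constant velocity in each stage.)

d₁ = v₁t₁ = 50 × 8 = 400 m
d₂ = v₂t₂ = 5 × 4 = 20 m
d_total = 400 + 20 = 420 m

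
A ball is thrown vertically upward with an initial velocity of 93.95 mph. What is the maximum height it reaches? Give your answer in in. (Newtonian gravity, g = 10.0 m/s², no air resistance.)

v₀ = 93.95 mph × 0.44704 = 41.9994 m/s
h_max = v₀² / (2g) = 41.9994² / (2 × 10.0) = 1763.95 / 20.0 = 88.1975 m
h_max = 88.1975 m / 0.0254 = 3472 in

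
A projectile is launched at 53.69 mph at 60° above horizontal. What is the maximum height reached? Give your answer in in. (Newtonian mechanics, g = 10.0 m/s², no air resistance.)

v₀ = 53.69 mph × 0.44704 = 24.0016 m/s
H = v₀² × sin²(θ) / (2g) = 24.0016² × sin(60°)² / (2 × 10.0) = 576.077 × 0.75 / 20.0 = 21.6029 m
H = 21.6029 m / 0.0254 = 850.5 in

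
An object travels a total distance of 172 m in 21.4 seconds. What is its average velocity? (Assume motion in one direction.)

v_avg = Δd / Δt = 172 / 21.4 = 8.04 m/s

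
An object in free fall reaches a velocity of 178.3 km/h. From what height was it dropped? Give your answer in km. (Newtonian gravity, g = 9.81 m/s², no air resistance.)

v = 178.3 km/h × 0.2777777777777778 = 49.5278 m/s
h = v² / (2g) = 49.5278² / (2 × 9.81) = 125.026 m
h = 125.026 m / 1000.0 = 0.125 km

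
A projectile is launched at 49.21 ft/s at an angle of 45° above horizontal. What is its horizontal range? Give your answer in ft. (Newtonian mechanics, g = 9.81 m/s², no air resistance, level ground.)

v₀ = 49.21 ft/s × 0.3048 = 14.9992 m/s
R = v₀² × sin(2θ) / g = 14.9992² × sin(2 × 45°) / 9.81 = 224.976 × 1.0 / 9.81 = 22.9333 m
R = 22.9333 m / 0.3048 = 75.24 ft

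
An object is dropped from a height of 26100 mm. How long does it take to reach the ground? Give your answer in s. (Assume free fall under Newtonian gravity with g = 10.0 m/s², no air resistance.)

h = 26100 mm × 0.001 = 26.1 m
t = √(2h/g) = √(2 × 26.1 / 10.0) = 2.285 s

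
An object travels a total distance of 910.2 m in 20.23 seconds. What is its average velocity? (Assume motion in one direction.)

v_avg = Δd / Δt = 910.2 / 20.23 = 44.99 m/s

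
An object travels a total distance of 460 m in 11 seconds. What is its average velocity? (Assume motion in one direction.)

v_avg = Δd / Δt = 460 / 11 = 41.82 m/s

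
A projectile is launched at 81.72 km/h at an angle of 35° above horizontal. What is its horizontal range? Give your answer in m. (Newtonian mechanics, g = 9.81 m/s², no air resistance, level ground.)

v₀ = 81.72 km/h × 0.2777777777777778 = 22.7 m/s
R = v₀² × sin(2θ) / g = 22.7² × sin(2 × 35°) / 9.81 = 515.29 × 0.939693 / 9.81 = 49.36 m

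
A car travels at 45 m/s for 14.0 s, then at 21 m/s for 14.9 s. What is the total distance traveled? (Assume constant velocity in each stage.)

d₁ = v₁t₁ = 45 × 14.0 = 630.0 m
d₂ = v₂t₂ = 21 × 14.9 = 312.9 m
d_total = 630.0 + 312.9 = 942.9 m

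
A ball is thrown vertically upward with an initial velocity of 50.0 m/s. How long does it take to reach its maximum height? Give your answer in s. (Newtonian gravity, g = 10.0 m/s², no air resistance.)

t_up = v₀ / g = 50.0 / 10.0 = 5.0 s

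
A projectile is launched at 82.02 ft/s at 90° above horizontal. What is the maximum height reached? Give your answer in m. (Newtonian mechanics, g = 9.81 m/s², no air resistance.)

v₀ = 82.02 ft/s × 0.3048 = 24.9997 m/s
H = v₀² × sin²(θ) / (2g) = 24.9997² × sin(90°)² / (2 × 9.81) = 624.985 × 1.0 / 19.62 = 31.85 m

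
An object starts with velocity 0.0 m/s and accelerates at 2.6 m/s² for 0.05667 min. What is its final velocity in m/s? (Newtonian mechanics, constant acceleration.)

t = 0.05667 min × 60.0 = 3.4002 s
v = v₀ + a × t = 0.0 + 2.6 × 3.4002 = 8.841 m/s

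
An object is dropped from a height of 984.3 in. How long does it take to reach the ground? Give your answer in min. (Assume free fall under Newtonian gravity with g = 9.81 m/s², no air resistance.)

h = 984.3 in × 0.0254 = 25.0012 m
t = √(2h/g) = √(2 × 25.0012 / 9.81) = 2.25767 s
t = 2.25767 s / 60.0 = 0.03763 min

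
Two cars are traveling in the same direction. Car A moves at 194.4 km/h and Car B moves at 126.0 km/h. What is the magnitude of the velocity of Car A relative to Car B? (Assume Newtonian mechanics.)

v_rel = |v_A - v_B| = |194.4 - 126.0| = 68.4 km/h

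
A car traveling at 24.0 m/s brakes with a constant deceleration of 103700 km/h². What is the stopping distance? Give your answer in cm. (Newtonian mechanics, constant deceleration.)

a = 103700 km/h² × 7.716049382716049e-05 = 8.00154 m/s²
d = v₀² / (2a) = 24.0² / (2 × 8.00154) = 576.0 / 16.0031 = 35.993 m
d = 35.993 m / 0.01 = 3599 cm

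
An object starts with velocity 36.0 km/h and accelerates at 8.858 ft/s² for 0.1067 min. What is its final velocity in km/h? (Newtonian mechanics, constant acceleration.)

v₀ = 36.0 km/h × 0.2777777777777778 = 10.0 m/s
a = 8.858 ft/s² × 0.3048 = 2.69992 m/s²
t = 0.1067 min × 60.0 = 6.402 s
v = v₀ + a × t = 10.0 + 2.69992 × 6.402 = 27.2849 m/s
v = 27.2849 m/s / 0.2777777777777778 = 98.23 km/h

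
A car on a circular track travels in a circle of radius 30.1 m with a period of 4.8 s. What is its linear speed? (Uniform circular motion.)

v = 2πr/T = 2π×30.1/4.8 = 39.4 m/s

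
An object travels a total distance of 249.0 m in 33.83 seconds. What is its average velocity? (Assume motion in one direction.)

v_avg = Δd / Δt = 249.0 / 33.83 = 7.36 m/s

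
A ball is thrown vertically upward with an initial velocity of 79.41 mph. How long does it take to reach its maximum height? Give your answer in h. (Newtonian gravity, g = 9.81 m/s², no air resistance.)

v₀ = 79.41 mph × 0.44704 = 35.4994 m/s
t_up = v₀ / g = 35.4994 / 9.81 = 3.6187 s
t_up = 3.6187 s / 3600.0 = 0.001005 h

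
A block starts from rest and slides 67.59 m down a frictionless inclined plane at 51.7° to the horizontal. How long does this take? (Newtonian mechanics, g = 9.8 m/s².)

a = g sin(θ) = 9.8 × sin(51.7°) = 7.6908 m/s²
t = √(2d/a) = √(2 × 67.59 / 7.6908) = 4.19 s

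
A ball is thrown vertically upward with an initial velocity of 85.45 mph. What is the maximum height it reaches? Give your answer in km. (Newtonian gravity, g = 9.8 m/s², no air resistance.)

v₀ = 85.45 mph × 0.44704 = 38.1996 m/s
h_max = v₀² / (2g) = 38.1996² / (2 × 9.8) = 1459.21 / 19.6 = 74.4495 m
h_max = 74.4495 m / 1000.0 = 0.07445 km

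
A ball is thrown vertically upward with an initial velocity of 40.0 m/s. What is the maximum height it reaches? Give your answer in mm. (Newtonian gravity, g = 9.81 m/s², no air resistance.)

h_max = v₀² / (2g) = 40.0² / (2 × 9.81) = 1600.0 / 19.62 = 81.5494 m
h_max = 81.5494 m / 0.001 = 81550 mm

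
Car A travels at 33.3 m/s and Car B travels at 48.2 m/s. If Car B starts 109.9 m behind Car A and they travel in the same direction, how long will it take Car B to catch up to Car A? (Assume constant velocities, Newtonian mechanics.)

Relative speed: v_rel = 48.2 - 33.3 = 14.9 m/s
Time to catch: t = d₀/v_rel = 109.9/14.9 = 7.38 s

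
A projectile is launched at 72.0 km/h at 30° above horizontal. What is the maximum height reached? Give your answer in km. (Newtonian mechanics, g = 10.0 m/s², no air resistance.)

v₀ = 72.0 km/h × 0.2777777777777778 = 20.0 m/s
H = v₀² × sin²(θ) / (2g) = 20.0² × sin(30°)² / (2 × 10.0) = 400.0 × 0.25 / 20.0 = 5.0 m
H = 5.0 m / 1000.0 = 0.005 km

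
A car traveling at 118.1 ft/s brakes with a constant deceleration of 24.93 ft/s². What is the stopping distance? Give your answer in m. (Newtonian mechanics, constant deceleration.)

v₀ = 118.1 ft/s × 0.3048 = 35.9969 m/s
a = 24.93 ft/s² × 0.3048 = 7.59866 m/s²
d = v₀² / (2a) = 35.9969² / (2 × 7.59866) = 1295.78 / 15.1973 = 85.26 m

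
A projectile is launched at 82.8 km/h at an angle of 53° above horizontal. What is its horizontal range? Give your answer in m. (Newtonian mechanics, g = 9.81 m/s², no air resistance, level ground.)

v₀ = 82.8 km/h × 0.2777777777777778 = 23.0 m/s
R = v₀² × sin(2θ) / g = 23.0² × sin(2 × 53°) / 9.81 = 529.0 × 0.961262 / 9.81 = 51.84 m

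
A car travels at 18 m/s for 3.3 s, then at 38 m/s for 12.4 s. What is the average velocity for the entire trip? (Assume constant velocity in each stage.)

d₁ = v₁t₁ = 18 × 3.3 = 59.4 m
d₂ = v₂t₂ = 38 × 12.4 = 471.2 m
d_total = 530.6 m, t_total = 15.7 s
v_avg = d_total/t_total = 530.6/15.7 = 33.8 m/s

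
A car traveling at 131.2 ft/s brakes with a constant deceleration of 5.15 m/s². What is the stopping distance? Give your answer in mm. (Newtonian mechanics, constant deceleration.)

v₀ = 131.2 ft/s × 0.3048 = 39.9898 m/s
d = v₀² / (2a) = 39.9898² / (2 × 5.15) = 1599.18 / 10.3 = 155.26 m
d = 155.26 m / 0.001 = 155300 mm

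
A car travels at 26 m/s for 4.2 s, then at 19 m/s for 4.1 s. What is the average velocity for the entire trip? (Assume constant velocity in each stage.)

d₁ = v₁t₁ = 26 × 4.2 = 109.2 m
d₂ = v₂t₂ = 19 × 4.1 = 77.9 m
d_total = 187.1 m, t_total = 8.3 s
v_avg = d_total/t_total = 187.1/8.3 = 22.54 m/s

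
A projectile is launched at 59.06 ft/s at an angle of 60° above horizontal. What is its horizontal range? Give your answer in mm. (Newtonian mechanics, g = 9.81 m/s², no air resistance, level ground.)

v₀ = 59.06 ft/s × 0.3048 = 18.0015 m/s
R = v₀² × sin(2θ) / g = 18.0015² × sin(2 × 60°) / 9.81 = 324.054 × 0.866025 / 9.81 = 28.6074 m
R = 28.6074 m / 0.001 = 28610 mm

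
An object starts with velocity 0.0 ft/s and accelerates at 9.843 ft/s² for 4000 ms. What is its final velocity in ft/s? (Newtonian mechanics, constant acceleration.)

v₀ = 0.0 ft/s × 0.3048 = 0.0 m/s
a = 9.843 ft/s² × 0.3048 = 3.00015 m/s²
t = 4000 ms × 0.001 = 4.0 s
v = v₀ + a × t = 0.0 + 3.00015 × 4.0 = 12.0006 m/s
v = 12.0006 m/s / 0.3048 = 39.37 ft/s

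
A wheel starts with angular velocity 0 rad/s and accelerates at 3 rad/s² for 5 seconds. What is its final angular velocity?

ω = ω₀ + αt = 0 + 3 × 5 = 15 rad/s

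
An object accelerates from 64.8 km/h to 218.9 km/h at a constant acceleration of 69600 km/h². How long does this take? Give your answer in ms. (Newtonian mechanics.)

v₀ = 64.8 km/h × 0.2777777777777778 = 18.0 m/s
v = 218.9 km/h × 0.2777777777777778 = 60.8056 m/s
a = 69600 km/h² × 7.716049382716049e-05 = 5.37037 m/s²
t = (v - v₀) / a = (60.8056 - 18.0) / 5.37037 = 7.9707 s
t = 7.9707 s / 0.001 = 7971 ms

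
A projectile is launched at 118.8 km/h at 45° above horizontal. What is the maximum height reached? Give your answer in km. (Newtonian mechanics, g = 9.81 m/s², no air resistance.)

v₀ = 118.8 km/h × 0.2777777777777778 = 33.0 m/s
H = v₀² × sin²(θ) / (2g) = 33.0² × sin(45°)² / (2 × 9.81) = 1089.0 × 0.5 / 19.62 = 27.7523 m
H = 27.7523 m / 1000.0 = 0.02775 km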